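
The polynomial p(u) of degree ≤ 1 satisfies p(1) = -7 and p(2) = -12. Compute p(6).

Write p(u) = au + b. Substituting each data point gives a linear system:
  a + b = -7
  2a + b = -12
Solving the system yields a = -5, b = -2.
So p(u) = -5u - 2.
Then p(6) = -32.

-32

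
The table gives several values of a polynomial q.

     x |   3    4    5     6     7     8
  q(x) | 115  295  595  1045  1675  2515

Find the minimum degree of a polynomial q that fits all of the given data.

Forward differences of the values at x = 3, 4, 5, 6, 7, 8:
  q  : 115  295  595  1045  1675  2515
  Δ  : 180  300  450  630  840
  Δ^2: 120  150  180  210
  Δ^3: 30  30  30
  Δ^4: 0  0
  Δ^5: 0
The third differences are constant (30) and nonzero, while all higher differences vanish, so the minimal degree is 3.

3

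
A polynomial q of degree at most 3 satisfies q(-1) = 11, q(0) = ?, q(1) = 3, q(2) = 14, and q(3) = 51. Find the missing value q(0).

The 4 known points determine the degree-3 polynomial uniquely.
Write q(u) = au^3 + bu^2 + cu + d. Substituting each data point gives a linear system:
  -a + b - c + d = 11
  a + b + c + d = 3
  8a + 4b + 2c + d = 14
  27a + 9b + 3c + d = 51
Solving the system yields a = 2, b = 1, c = -6, d = 6.
So q(u) = 2u³ + u² - 6u + 6.
Then q(0) = 6.

6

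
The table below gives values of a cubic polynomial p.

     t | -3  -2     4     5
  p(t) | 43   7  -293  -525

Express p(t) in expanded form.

p(t) = -3t^3 - 5t^2 - 4t - 5

Write p(t) = at^3 + bt^2 + ct + d. Substituting each data point gives a linear system:
  -27a + 9b - 3c + d = 43
  -8a + 4b - 2c + d = 7
  64a + 16b + 4c + d = -293
  125a + 25b + 5c + d = -525
Solving the system yields a = -3, b = -5, c = -4, d = -5.
So p(t) = -3t^3 - 5t^2 - 4t - 5.
Check: p(-2) = 7. ✓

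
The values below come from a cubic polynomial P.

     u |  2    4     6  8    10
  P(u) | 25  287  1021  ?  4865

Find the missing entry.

2467

On equispaced nodes a degree-3 polynomial has vanishing fourth forward difference, so
  P(2) - 4·P(4) + 6·P(6) - 4·P(8) + P(10) = 0.
Substituting the known values and solving for P(8):
  -4·P(8) = -9868
  P(8) = 2467.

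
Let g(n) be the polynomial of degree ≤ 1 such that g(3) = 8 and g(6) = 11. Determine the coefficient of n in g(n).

1

Write g(n) = an + b. Substituting each data point gives a linear system:
  3a + b = 8
  6a + b = 11
Solving the system yields a = 1, b = 5.
So g(n) = n + 5.
The leading coefficient is 1.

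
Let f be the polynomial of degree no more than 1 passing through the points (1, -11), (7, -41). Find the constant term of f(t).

Write f(t) = at + b. Substituting each data point gives a linear system:
  a + b = -11
  7a + b = -41
Solving the system yields a = -5, b = -6.
So f(t) = -5t - 6.
The constant term is -6.

-6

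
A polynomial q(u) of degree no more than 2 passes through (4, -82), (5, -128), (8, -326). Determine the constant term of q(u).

2

Write q(u) = au^2 + bu + c. Substituting each data point gives a linear system:
  16a + 4b + c = -82
  25a + 5b + c = -128
  64a + 8b + c = -326
Solving the system yields a = -5, b = -1, c = 2.
So q(u) = -5u² - u + 2.
The constant term is 2.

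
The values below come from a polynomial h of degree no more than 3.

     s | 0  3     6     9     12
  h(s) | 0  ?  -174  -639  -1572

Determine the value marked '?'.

-15

On equispaced nodes a degree-3 polynomial has vanishing fourth forward difference, so
  h(0) - 4·h(3) + 6·h(6) - 4·h(9) + h(12) = 0.
Substituting the known values and solving for h(3):
  -4·h(3) = 60
  h(3) = -15.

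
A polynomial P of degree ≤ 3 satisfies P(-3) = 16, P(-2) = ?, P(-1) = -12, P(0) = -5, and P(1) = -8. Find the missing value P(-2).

-11

The 4 known points determine the degree-3 polynomial uniquely.
Write P(s) = as^3 + bs^2 + cs + d. Substituting each data point gives a linear system:
  -27a + 9b - 3c + d = 16
  -a + b - c + d = -12
  d = -5
  a + b + c + d = -8
Solving the system yields a = -3, b = -5, c = 5, d = -5.
So P(s) = -3s^3 - 5s^2 + 5s - 5.
Then P(-2) = -11.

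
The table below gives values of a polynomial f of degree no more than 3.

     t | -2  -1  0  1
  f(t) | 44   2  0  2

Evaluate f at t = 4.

Forward differences of the values at t = -2, -1, 0, 1:
  f  : 44  2  0  2
  Δ  : -42  -2  2
  Δ^2: 40  4
  Δ^3: -36
The third differences are constant, confirming degree 3.
Interpolating (Newton forward form) and evaluating at t = 4 gives f(4) = -328.

-328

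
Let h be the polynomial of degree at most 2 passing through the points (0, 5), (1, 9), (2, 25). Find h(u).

h(u) = 6u^2 - 2u + 5

Using the Lagrange interpolation formula with nodes 0, 1, 2:
  L_0(u) = (u - 1)(u - 2) / 2
  L_1(u) = u(u - 2) / -1
  L_2(u) = u(u - 1) / 2
Then h(u) = 5·L_0(u) + 9·L_1(u) + 25·L_2(u).
Expanding and collecting terms gives h(u) = 6u^2 - 2u + 5.
Check: h(1) = 9. ✓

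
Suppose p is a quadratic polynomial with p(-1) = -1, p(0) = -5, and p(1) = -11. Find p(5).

-55

Forward differences of the values at s = -1, 0, 1:
  p  : -1  -5  -11
  Δ  : -4  -6
  Δ^2: -2
The second differences are constant, confirming degree 2.
Interpolating (Newton forward form) and evaluating at s = 5 gives p(5) = -55.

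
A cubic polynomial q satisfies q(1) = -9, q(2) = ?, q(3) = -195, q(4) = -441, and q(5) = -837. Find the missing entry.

-63

The 4 known points determine the degree-3 polynomial uniquely.
Write q(u) = au^3 + bu^2 + cu + d. Substituting each data point gives a linear system:
  a + b + c + d = -9
  27a + 9b + 3c + d = -195
  64a + 16b + 4c + d = -441
  125a + 25b + 5c + d = -837
Solving the system yields a = -6, b = -3, c = -3, d = 3.
So q(u) = -6u^3 - 3u^2 - 3u + 3.
Then q(2) = -63.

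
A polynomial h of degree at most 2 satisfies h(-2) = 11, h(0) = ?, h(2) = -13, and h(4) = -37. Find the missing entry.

3

On equispaced nodes a degree-2 polynomial has vanishing third forward difference, so
  - h(-2) + 3·h(0) - 3·h(2) + h(4) = 0.
Substituting the known values and solving for h(0):
  3·h(0) = 9
  h(0) = 3.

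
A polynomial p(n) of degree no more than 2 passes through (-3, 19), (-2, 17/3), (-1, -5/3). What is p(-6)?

95

Forward differences of the values at n = -3, -2, -1:
  p  : 19  17/3  -5/3
  Δ  : -40/3  -22/3
  Δ^2: 6
The second differences are constant, confirming degree 2.
Interpolating (Newton forward form) and evaluating at n = -6 gives p(-6) = 95.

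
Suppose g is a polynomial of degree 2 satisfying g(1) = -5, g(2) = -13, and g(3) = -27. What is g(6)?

-105

Write g(x) = ax^2 + bx + c. Substituting each data point gives a linear system:
  a + b + c = -5
  4a + 2b + c = -13
  9a + 3b + c = -27
Solving the system yields a = -3, b = 1, c = -3.
So g(x) = -3x² + x - 3.
Then g(6) = -105.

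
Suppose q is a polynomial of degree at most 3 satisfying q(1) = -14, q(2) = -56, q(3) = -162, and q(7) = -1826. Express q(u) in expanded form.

Write q(u) = au^3 + bu^2 + cu + d. Substituting each data point gives a linear system:
  a + b + c + d = -14
  8a + 4b + 2c + d = -56
  27a + 9b + 3c + d = -162
  343a + 49b + 7c + d = -1826
Solving the system yields a = -5, b = -2, c = -1, d = -6.
So q(u) = -5u^3 - 2u^2 - u - 6.
Check: q(2) = -56. ✓

q(u) = -5u^3 - 2u^2 - u - 6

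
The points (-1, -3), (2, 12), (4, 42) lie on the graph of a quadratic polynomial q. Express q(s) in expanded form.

q(s) = 2s^2 + 3s - 2

Write q(s) = as^2 + bs + c. Substituting each data point gives a linear system:
  a - b + c = -3
  4a + 2b + c = 12
  16a + 4b + c = 42
Solving the system yields a = 2, b = 3, c = -2.
So q(s) = 2s^2 + 3s - 2.
Check: q(4) = 42. ✓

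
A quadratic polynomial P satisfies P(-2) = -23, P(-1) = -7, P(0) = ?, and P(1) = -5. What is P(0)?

-1

On equispaced nodes a degree-2 polynomial has vanishing third forward difference, so
  - P(-2) + 3·P(-1) - 3·P(0) + P(1) = 0.
Substituting the known values and solving for P(0):
  -3·P(0) = 3
  P(0) = -1.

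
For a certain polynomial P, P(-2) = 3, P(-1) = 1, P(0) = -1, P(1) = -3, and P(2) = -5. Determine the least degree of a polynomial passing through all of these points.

Forward differences of the values at u = -2, -1, 0, 1, 2:
  P  : 3  1  -1  -3  -5
  Δ  : -2  -2  -2  -2
  Δ^2: 0  0  0
  Δ^3: 0  0
  Δ^4: 0
The first differences are constant (-2) and nonzero, while all higher differences vanish, so the minimal degree is 1.

1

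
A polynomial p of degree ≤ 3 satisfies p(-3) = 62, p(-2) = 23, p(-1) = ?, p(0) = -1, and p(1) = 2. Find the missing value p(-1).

The 4 known points determine the degree-3 polynomial uniquely.
Write p(u) = au^3 + bu^2 + cu + d. Substituting each data point gives a linear system:
  -27a + 9b - 3c + d = 62
  -8a + 4b - 2c + d = 23
  d = -1
  a + b + c + d = 2
Solving the system yields a = -1, b = 4, c = 0, d = -1.
So p(u) = -u^3 + 4u^2 - 1.
Then p(-1) = 4.

4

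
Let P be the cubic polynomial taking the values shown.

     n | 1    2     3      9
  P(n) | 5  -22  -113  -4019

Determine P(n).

Write P(n) = an^3 + bn^2 + cn + d. Substituting each data point gives a linear system:
  a + b + c + d = 5
  8a + 4b + 2c + d = -22
  27a + 9b + 3c + d = -113
  729a + 81b + 9c + d = -4019
Solving the system yields a = -6, b = 4, c = 3, d = 4.
So P(n) = -6n³ + 4n² + 3n + 4.
Check: P(2) = -22. ✓

P(n) = -6n^3 + 4n^2 + 3n + 4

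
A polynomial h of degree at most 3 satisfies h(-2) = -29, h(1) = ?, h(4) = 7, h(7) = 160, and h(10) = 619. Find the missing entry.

-2

On equispaced nodes a degree-3 polynomial has vanishing fourth forward difference, so
  h(-2) - 4·h(1) + 6·h(4) - 4·h(7) + h(10) = 0.
Substituting the known values and solving for h(1):
  -4·h(1) = 8
  h(1) = -2.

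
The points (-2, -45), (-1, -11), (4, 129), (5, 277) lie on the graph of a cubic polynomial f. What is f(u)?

Write f(u) = au^3 + bu^2 + cu + d. Substituting each data point gives a linear system:
  -8a + 4b - 2c + d = -45
  -a + b - c + d = -11
  64a + 16b + 4c + d = 129
  125a + 25b + 5c + d = 277
Solving the system yields a = 3, b = -4, c = 1, d = -3.
So f(u) = 3u^3 - 4u^2 + u - 3.
Check: f(4) = 129. ✓

f(u) = 3u^3 - 4u^2 + u - 3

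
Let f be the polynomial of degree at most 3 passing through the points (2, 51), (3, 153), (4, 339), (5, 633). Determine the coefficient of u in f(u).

Write f(u) = au^3 + bu^2 + cu + d. Substituting each data point gives a linear system:
  8a + 4b + 2c + d = 51
  27a + 9b + 3c + d = 153
  64a + 16b + 4c + d = 339
  125a + 25b + 5c + d = 633
Solving the system yields a = 4, b = 6, c = -4, d = 3.
So f(u) = 4u^3 + 6u^2 - 4u + 3.
The coefficient of u is -4.

-4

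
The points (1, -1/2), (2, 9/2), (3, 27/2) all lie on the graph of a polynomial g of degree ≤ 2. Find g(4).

Using the Lagrange interpolation formula with nodes 1, 2, 3:
  L_0(s) = (s - 2)(s - 3) / 2
  L_1(s) = (s - 1)(s - 3) / -1
  L_2(s) = (s - 1)(s - 2) / 2
Then g(s) = -1/2·L_0(s) + 9/2·L_1(s) + 27/2·L_2(s).
Expanding and collecting terms gives g(s) = 2s² - s - 3/2.
Evaluating at s = 4: g(4) = 53/2.

53/2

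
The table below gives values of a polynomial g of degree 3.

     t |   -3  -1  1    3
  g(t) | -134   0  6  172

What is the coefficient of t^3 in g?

6

Write g(t) = at^3 + bt^2 + ct + d. Substituting each data point gives a linear system:
  -27a + 9b - 3c + d = -134
  -a + b - c + d = 0
  a + b + c + d = 6
  27a + 9b + 3c + d = 172
Solving the system yields a = 6, b = 2, c = -3, d = 1.
So g(t) = 6t^3 + 2t^2 - 3t + 1.
The leading coefficient is 6.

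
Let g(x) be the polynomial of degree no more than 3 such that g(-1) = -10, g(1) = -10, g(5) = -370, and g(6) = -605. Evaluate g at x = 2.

-37

Write g(x) = ax^3 + bx^2 + cx + d. Substituting each data point gives a linear system:
  -a + b - c + d = -10
  a + b + c + d = -10
  125a + 25b + 5c + d = -370
  216a + 36b + 6c + d = -605
Solving the system yields a = -2, b = -5, c = 2, d = -5.
So g(x) = -2x^3 - 5x^2 + 2x - 5.
Then g(2) = -37.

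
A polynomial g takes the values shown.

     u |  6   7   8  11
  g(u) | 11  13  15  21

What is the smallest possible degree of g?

1

Divided differences on the nodes 6, 7, 8, 11:
  order 0: 11  13  15  21
  order 1: 2  2  2
  order 2: 0  0
  order 3: 0
The order-1 divided differences are all 2 (nonzero) and every higher order vanishes, so the data lies on a polynomial of degree exactly 1.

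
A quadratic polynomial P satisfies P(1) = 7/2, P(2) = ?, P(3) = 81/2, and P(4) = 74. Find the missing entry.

On equispaced nodes a degree-2 polynomial has vanishing third forward difference, so
  - P(1) + 3·P(2) - 3·P(3) + P(4) = 0.
Substituting the known values and solving for P(2):
  3·P(2) = 51
  P(2) = 17.

17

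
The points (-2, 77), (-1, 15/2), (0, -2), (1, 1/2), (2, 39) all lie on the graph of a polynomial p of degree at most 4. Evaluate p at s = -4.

Forward differences of the values at s = -2, -1, 0, 1, 2:
  p  : 77  15/2  -2  1/2  39
  Δ  : -139/2  -19/2  5/2  77/2
  Δ^2: 60  12  36
  Δ^3: -48  24
  Δ^4: 72
The fourth differences are constant, confirming degree 4.
Interpolating (Newton forward form) and evaluating at s = -4 gives p(-4) = 948.

948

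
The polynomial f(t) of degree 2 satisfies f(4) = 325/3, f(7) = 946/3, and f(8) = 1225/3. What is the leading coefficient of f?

6

Write f(t) = at^2 + bt + c. Substituting each data point gives a linear system:
  16a + 4b + c = 325/3
  49a + 7b + c = 946/3
  64a + 8b + c = 1225/3
Solving the system yields a = 6, b = 3, c = 1/3.
So f(t) = 6t^2 + 3t + 1/3.
The leading coefficient is 6.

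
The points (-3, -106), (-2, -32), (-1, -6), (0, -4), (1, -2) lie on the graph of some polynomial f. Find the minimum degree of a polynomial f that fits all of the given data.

3

Forward differences of the values at s = -3, -2, -1, 0, 1:
  f  : -106  -32  -6  -4  -2
  Δ  : 74  26  2  2
  Δ^2: -48  -24  0
  Δ^3: 24  24
  Δ^4: 0
The third differences are constant (24) and nonzero, while all higher differences vanish, so the minimal degree is 3.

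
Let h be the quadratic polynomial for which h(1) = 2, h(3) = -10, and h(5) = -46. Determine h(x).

Using the Lagrange interpolation formula with nodes 1, 3, 5:
  L_0(x) = (x - 3)(x - 5) / 8
  L_1(x) = (x - 1)(x - 5) / -4
  L_2(x) = (x - 1)(x - 3) / 8
Then h(x) = 2·L_0(x) - 10·L_1(x) - 46·L_2(x).
Expanding and collecting terms gives h(x) = -3x^2 + 6x - 1.
Check: h(1) = 2. ✓

h(x) = -3x^2 + 6x - 1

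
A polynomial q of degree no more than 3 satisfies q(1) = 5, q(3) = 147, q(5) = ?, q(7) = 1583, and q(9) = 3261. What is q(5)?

The 4 known points determine the degree-3 polynomial uniquely.
Write q(t) = at^3 + bt^2 + ct + d. Substituting each data point gives a linear system:
  a + b + c + d = 5
  27a + 9b + 3c + d = 147
  343a + 49b + 7c + d = 1583
  729a + 81b + 9c + d = 3261
Solving the system yields a = 4, b = 4, c = 3, d = -6.
So q(t) = 4t³ + 4t² + 3t - 6.
Then q(5) = 609.

609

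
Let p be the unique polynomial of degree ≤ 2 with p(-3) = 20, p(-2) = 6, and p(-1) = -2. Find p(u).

p(u) = 3u^2 + u - 4

Using the Lagrange interpolation formula with nodes -3, -2, -1:
  L_0(u) = (u + 2)(u + 1) / 2
  L_1(u) = (u + 3)(u + 1) / -1
  L_2(u) = (u + 3)(u + 2) / 2
Then p(u) = 20·L_0(u) + 6·L_1(u) - 2·L_2(u).
Expanding and collecting terms gives p(u) = 3u^2 + u - 4.
Check: p(-2) = 6. ✓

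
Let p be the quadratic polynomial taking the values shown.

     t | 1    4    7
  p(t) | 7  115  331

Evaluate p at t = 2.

31

Write p(t) = at^2 + bt + c. Substituting each data point gives a linear system:
  a + b + c = 7
  16a + 4b + c = 115
  49a + 7b + c = 331
Solving the system yields a = 6, b = 6, c = -5.
So p(t) = 6t^2 + 6t - 5.
Then p(2) = 31.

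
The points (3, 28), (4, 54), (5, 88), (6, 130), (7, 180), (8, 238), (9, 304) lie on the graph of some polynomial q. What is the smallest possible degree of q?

2

Forward differences of the values at x = 3, 4, 5, 6, 7, 8, 9:
  q  : 28  54  88  130  180  238  304
  Δ  : 26  34  42  50  58  66
  Δ^2: 8  8  8  8  8
  Δ^3: 0  0  0  0
  Δ^4: 0  0  0
  Δ^5: 0  0
  Δ^6: 0
The second differences are constant (8) and nonzero, while all higher differences vanish, so the minimal degree is 2.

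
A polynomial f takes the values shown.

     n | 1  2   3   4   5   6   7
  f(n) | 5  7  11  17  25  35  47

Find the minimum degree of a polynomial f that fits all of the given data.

2

Forward differences of the values at n = 1, 2, 3, 4, 5, 6, 7:
  f  : 5  7  11  17  25  35  47
  Δ  : 2  4  6  8  10  12
  Δ^2: 2  2  2  2  2
  Δ^3: 0  0  0  0
  Δ^4: 0  0  0
  Δ^5: 0  0
  Δ^6: 0
The second differences are constant (2) and nonzero, while all higher differences vanish, so the minimal degree is 2.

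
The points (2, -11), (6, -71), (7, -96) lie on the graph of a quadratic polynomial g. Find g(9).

Using the Lagrange interpolation formula with nodes 2, 6, 7:
  L_0(u) = (u - 6)(u - 7) / 20
  L_1(u) = (u - 2)(u - 7) / -4
  L_2(u) = (u - 2)(u - 6) / 5
Then g(u) = -11·L_0(u) - 71·L_1(u) - 96·L_2(u).
Expanding and collecting terms gives g(u) = -2u^2 + u - 5.
Evaluating at u = 9: g(9) = -158.

-158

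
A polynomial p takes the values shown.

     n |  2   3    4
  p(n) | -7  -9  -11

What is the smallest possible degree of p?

1

Forward differences of the values at n = 2, 3, 4:
  p  : -7  -9  -11
  Δ  : -2  -2
  Δ^2: 0
The first differences are constant (-2) and nonzero, while all higher differences vanish, so the minimal degree is 1.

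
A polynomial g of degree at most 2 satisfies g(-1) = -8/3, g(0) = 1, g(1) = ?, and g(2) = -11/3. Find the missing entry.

2/3

On equispaced nodes a degree-2 polynomial has vanishing third forward difference, so
  - g(-1) + 3·g(0) - 3·g(1) + g(2) = 0.
Substituting the known values and solving for g(1):
  -3·g(1) = -2
  g(1) = 2/3.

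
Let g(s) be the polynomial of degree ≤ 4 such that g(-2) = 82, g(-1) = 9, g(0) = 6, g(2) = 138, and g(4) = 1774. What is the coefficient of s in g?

2

Write g(s) = as^4 + bs^3 + cs^2 + ds + e. Substituting each data point gives a linear system:
  16a - 8b + 4c - 2d + e = 82
  a - b + c - d + e = 9
  e = 6
  16a + 8b + 4c + 2d + e = 138
  256a + 64b + 16c + 4d + e = 1774
Solving the system yields a = 6, b = 3, c = 2, d = 2, e = 6.
So g(s) = 6s⁴ + 3s³ + 2s² + 2s + 6.
The coefficient of s is 2.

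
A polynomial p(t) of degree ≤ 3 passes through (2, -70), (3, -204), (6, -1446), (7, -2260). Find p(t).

p(t) = -6t^3 - 4t^2 - 6

Write p(t) = at^3 + bt^2 + ct + d. Substituting each data point gives a linear system:
  8a + 4b + 2c + d = -70
  27a + 9b + 3c + d = -204
  216a + 36b + 6c + d = -1446
  343a + 49b + 7c + d = -2260
Solving the system yields a = -6, b = -4, c = 0, d = -6.
So p(t) = -6t^3 - 4t^2 - 6.
Check: p(3) = -204. ✓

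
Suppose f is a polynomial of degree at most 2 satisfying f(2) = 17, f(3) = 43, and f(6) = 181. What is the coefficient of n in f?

1

Write f(n) = an^2 + bn + c. Substituting each data point gives a linear system:
  4a + 2b + c = 17
  9a + 3b + c = 43
  36a + 6b + c = 181
Solving the system yields a = 5, b = 1, c = -5.
So f(n) = 5n^2 + n - 5.
The coefficient of n is 1.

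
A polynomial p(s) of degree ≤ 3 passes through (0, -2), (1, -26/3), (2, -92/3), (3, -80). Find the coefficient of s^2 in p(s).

-5/3

Write p(s) = as^3 + bs^2 + cs + d. Substituting each data point gives a linear system:
  d = -2
  a + b + c + d = -26/3
  8a + 4b + 2c + d = -92/3
  27a + 9b + 3c + d = -80
Solving the system yields a = -2, b = -5/3, c = -3, d = -2.
So p(s) = -2s³ - (5/3)s² - 3s - 2.
The coefficient of s^2 is -5/3.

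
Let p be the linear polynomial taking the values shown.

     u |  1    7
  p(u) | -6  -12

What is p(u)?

p(u) = -u - 5

Write p(u) = au + b. Substituting each data point gives a linear system:
  a + b = -6
  7a + b = -12
Solving the system yields a = -1, b = -5.
So p(u) = -u - 5.
Check: p(7) = -12. ✓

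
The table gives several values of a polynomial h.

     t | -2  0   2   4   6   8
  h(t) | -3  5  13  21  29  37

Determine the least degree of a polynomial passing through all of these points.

1

Forward differences of the values at t = -2, 0, 2, 4, 6, 8:
  h  : -3  5  13  21  29  37
  Δ  : 8  8  8  8  8
  Δ^2: 0  0  0  0
  Δ^3: 0  0  0
  Δ^4: 0  0
  Δ^5: 0
The first differences are constant (8) and nonzero, while all higher differences vanish, so the minimal degree is 1.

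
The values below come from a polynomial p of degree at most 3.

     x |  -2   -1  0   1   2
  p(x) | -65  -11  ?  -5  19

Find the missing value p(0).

On equispaced nodes a degree-3 polynomial has vanishing fourth forward difference, so
  p(-2) - 4·p(-1) + 6·p(0) - 4·p(1) + p(2) = 0.
Substituting the known values and solving for p(0):
  6·p(0) = -18
  p(0) = -3.

-3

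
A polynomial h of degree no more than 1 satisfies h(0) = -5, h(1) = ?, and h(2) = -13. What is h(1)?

-9

The 2 known points determine the degree-1 polynomial uniquely.
Write h(x) = ax + b. Substituting each data point gives a linear system:
  b = -5
  2a + b = -13
Solving the system yields a = -4, b = -5.
So h(x) = -4x - 5.
Then h(1) = -9.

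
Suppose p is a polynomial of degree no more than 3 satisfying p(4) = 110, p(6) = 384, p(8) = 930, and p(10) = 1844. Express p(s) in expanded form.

Using the Lagrange interpolation formula with nodes 4, 6, 8, 10:
  L_0(s) = (s - 6)(s - 8)(s - 10) / -48
  L_1(s) = (s - 4)(s - 8)(s - 10) / 16
  L_2(s) = (s - 4)(s - 6)(s - 10) / -16
  L_3(s) = (s - 4)(s - 6)(s - 8) / 48
Then p(s) = 110·L_0(s) + 384·L_1(s) + 930·L_2(s) + 1844·L_3(s).
Expanding and collecting terms gives p(s) = 2s^3 - 2s^2 + 5s - 6.
Check: p(10) = 1844. ✓

p(s) = 2s^3 - 2s^2 + 5s - 6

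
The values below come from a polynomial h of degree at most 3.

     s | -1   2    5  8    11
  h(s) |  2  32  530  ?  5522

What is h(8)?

2144

On equispaced nodes a degree-3 polynomial has vanishing fourth forward difference, so
  h(-1) - 4·h(2) + 6·h(5) - 4·h(8) + h(11) = 0.
Substituting the known values and solving for h(8):
  -4·h(8) = -8576
  h(8) = 2144.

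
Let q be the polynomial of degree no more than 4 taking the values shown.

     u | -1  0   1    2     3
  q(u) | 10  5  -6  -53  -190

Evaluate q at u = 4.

-495

Write q(u) = au^4 + bu^3 + cu^2 + du + e. Substituting each data point gives a linear system:
  a - b + c - d + e = 10
  e = 5
  a + b + c + d + e = -6
  16a + 8b + 4c + 2d + e = -53
  81a + 27b + 9c + 3d + e = -190
Solving the system yields a = -1, b = -3, c = -2, d = -5, e = 5.
So q(u) = -u^4 - 3u^3 - 2u^2 - 5u + 5.
Then q(4) = -495.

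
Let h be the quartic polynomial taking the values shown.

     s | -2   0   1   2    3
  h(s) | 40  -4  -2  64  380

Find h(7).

12064

Using the Lagrange interpolation formula with nodes -2, 0, 1, 2, 3:
  L_0(s) = s(s - 1)(s - 2)(s - 3) / 120
  L_1(s) = (s + 2)(s - 1)(s - 2)(s - 3) / -12
  L_2(s) = (s + 2)s(s - 2)(s - 3) / 6
  L_3(s) = (s + 2)s(s - 1)(s - 3) / -8
  L_4(s) = (s + 2)s(s - 1)(s - 2) / 30
Then h(s) = 40·L_0(s) - 4·L_1(s) - 2·L_2(s) + 64·L_3(s) + 380·L_4(s).
Expanding and collecting terms gives h(s) = 5s⁴ + s³ - 6s² + 2s - 4.
Evaluating at s = 7: h(7) = 12064.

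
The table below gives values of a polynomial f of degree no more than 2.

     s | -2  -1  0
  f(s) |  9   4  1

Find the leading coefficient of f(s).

Write f(s) = as^2 + bs + c. Substituting each data point gives a linear system:
  4a - 2b + c = 9
  a - b + c = 4
  c = 1
Solving the system yields a = 1, b = -2, c = 1.
So f(s) = s² - 2s + 1.
The leading coefficient is 1.

1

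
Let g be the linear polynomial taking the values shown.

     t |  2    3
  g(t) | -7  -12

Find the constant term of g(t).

Write g(t) = at + b. Substituting each data point gives a linear system:
  2a + b = -7
  3a + b = -12
Solving the system yields a = -5, b = 3.
So g(t) = -5t + 3.
The constant term is 3.

3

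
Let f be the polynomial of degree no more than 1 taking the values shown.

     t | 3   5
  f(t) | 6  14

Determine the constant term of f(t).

Write f(t) = at + b. Substituting each data point gives a linear system:
  3a + b = 6
  5a + b = 14
Solving the system yields a = 4, b = -6.
So f(t) = 4t - 6.
The constant term is -6.

-6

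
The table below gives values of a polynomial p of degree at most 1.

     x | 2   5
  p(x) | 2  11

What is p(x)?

Using the Lagrange interpolation formula with nodes 2, 5:
  L_0(x) = (x - 5) / -3
  L_1(x) = (x - 2) / 3
Then p(x) = 2·L_0(x) + 11·L_1(x).
Expanding and collecting terms gives p(x) = 3x - 4.
Check: p(5) = 11. ✓

p(x) = 3x - 4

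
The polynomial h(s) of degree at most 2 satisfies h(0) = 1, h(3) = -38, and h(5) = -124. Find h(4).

Write h(s) = as^2 + bs + c. Substituting each data point gives a linear system:
  c = 1
  9a + 3b + c = -38
  25a + 5b + c = -124
Solving the system yields a = -6, b = 5, c = 1.
So h(s) = -6s² + 5s + 1.
Then h(4) = -75.

-75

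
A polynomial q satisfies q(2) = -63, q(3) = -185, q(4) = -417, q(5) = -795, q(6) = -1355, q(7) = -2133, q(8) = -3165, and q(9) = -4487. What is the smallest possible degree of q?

Forward differences of the values at x = 2, 3, 4, 5, 6, 7, 8, 9:
  q  : -63  -185  -417  -795  -1355  -2133  -3165  -4487
  Δ  : -122  -232  -378  -560  -778  -1032  -1322
  Δ^2: -110  -146  -182  -218  -254  -290
  Δ^3: -36  -36  -36  -36  -36
  Δ^4: 0  0  0  0
  Δ^5: 0  0  0
  Δ^6: 0  0
  Δ^7: 0
The third differences are constant (-36) and nonzero, while all higher differences vanish, so the minimal degree is 3.

3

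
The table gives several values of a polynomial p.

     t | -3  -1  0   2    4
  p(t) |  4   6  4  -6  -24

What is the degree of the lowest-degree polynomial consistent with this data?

Divided differences on the nodes -3, -1, 0, 2, 4:
  order 0: 4  6  4  -6  -24
  order 1: 1  -2  -5  -9
  order 2: -1  -1  -1
  order 3: 0  0
  order 4: 0
The order-2 divided differences are all -1 (nonzero) and every higher order vanishes, so the data lies on a polynomial of degree exactly 2.

2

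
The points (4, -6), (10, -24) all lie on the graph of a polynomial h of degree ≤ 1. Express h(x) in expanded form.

h(x) = -3x + 6

Write h(x) = ax + b. Substituting each data point gives a linear system:
  4a + b = -6
  10a + b = -24
Solving the system yields a = -3, b = 6.
So h(x) = -3x + 6.
Check: h(4) = -6. ✓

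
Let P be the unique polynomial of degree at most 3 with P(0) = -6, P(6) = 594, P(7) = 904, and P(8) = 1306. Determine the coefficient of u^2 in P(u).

Write P(u) = au^3 + bu^2 + cu + d. Substituting each data point gives a linear system:
  d = -6
  216a + 36b + 6c + d = 594
  343a + 49b + 7c + d = 904
  512a + 64b + 8c + d = 1306
Solving the system yields a = 2, b = 4, c = 4, d = -6.
So P(u) = 2u³ + 4u² + 4u - 6.
The coefficient of u^2 is 4.

4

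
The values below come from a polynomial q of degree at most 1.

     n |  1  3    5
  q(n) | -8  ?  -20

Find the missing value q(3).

The 2 known points determine the degree-1 polynomial uniquely.
Write q(n) = an + b. Substituting each data point gives a linear system:
  a + b = -8
  5a + b = -20
Solving the system yields a = -3, b = -5.
So q(n) = -3n - 5.
Then q(3) = -14.

-14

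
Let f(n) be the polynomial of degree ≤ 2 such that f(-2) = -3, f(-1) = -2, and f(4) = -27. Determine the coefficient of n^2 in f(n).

-1

Write f(n) = an^2 + bn + c. Substituting each data point gives a linear system:
  4a - 2b + c = -3
  a - b + c = -2
  16a + 4b + c = -27
Solving the system yields a = -1, b = -2, c = -3.
So f(n) = -n² - 2n - 3.
The leading coefficient is -1.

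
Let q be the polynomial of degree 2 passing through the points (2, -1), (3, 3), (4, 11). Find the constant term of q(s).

3

Write q(s) = as^2 + bs + c. Substituting each data point gives a linear system:
  4a + 2b + c = -1
  9a + 3b + c = 3
  16a + 4b + c = 11
Solving the system yields a = 2, b = -6, c = 3.
So q(s) = 2s^2 - 6s + 3.
The constant term is 3.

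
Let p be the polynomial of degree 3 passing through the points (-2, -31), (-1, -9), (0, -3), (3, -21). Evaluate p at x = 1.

Write p(x) = ax^3 + bx^2 + cx + d. Substituting each data point gives a linear system:
  -8a + 4b - 2c + d = -31
  -a + b - c + d = -9
  d = -3
  27a + 9b + 3c + d = -21
Solving the system yields a = 1, b = -5, c = 0, d = -3.
So p(x) = x^3 - 5x^2 - 3.
Then p(1) = -7.

-7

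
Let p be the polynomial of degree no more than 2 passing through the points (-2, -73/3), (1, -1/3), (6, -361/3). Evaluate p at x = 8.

-673/3

Using the Lagrange interpolation formula with nodes -2, 1, 6:
  L_0(x) = (x - 1)(x - 6) / 24
  L_1(x) = (x + 2)(x - 6) / -15
  L_2(x) = (x + 2)(x - 1) / 40
Then p(x) = -73/3·L_0(x) - 1/3·L_1(x) - 361/3·L_2(x).
Expanding and collecting terms gives p(x) = -4x^2 + 4x - 1/3.
Evaluating at x = 8: p(8) = -673/3.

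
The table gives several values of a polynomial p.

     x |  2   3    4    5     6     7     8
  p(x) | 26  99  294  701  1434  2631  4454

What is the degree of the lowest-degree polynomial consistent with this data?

Forward differences of the values at x = 2, 3, 4, 5, 6, 7, 8:
  p  : 26  99  294  701  1434  2631  4454
  Δ  : 73  195  407  733  1197  1823
  Δ^2: 122  212  326  464  626
  Δ^3: 90  114  138  162
  Δ^4: 24  24  24
  Δ^5: 0  0
  Δ^6: 0
The fourth differences are constant (24) and nonzero, while all higher differences vanish, so the minimal degree is 4.

4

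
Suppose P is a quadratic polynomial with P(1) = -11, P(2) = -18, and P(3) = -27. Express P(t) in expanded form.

Using the Lagrange interpolation formula with nodes 1, 2, 3:
  L_0(t) = (t - 2)(t - 3) / 2
  L_1(t) = (t - 1)(t - 3) / -1
  L_2(t) = (t - 1)(t - 2) / 2
Then P(t) = -11·L_0(t) - 18·L_1(t) - 27·L_2(t).
Expanding and collecting terms gives P(t) = -t^2 - 4t - 6.
Check: P(1) = -11. ✓

P(t) = -t^2 - 4t - 6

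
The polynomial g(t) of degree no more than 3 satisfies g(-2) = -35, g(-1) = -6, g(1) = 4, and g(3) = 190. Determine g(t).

Write g(t) = at^3 + bt^2 + ct + d. Substituting each data point gives a linear system:
  -8a + 4b - 2c + d = -35
  -a + b - c + d = -6
  a + b + c + d = 4
  27a + 9b + 3c + d = 190
Solving the system yields a = 6, b = 4, c = -1, d = -5.
So g(t) = 6t^3 + 4t^2 - t - 5.
Check: g(3) = 190. ✓

g(t) = 6t^3 + 4t^2 - t - 5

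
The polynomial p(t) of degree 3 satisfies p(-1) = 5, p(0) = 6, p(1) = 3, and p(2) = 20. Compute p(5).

Write p(t) = at^3 + bt^2 + ct + d. Substituting each data point gives a linear system:
  -a + b - c + d = 5
  d = 6
  a + b + c + d = 3
  8a + 4b + 2c + d = 20
Solving the system yields a = 4, b = -2, c = -5, d = 6.
So p(t) = 4t³ - 2t² - 5t + 6.
Then p(5) = 431.

431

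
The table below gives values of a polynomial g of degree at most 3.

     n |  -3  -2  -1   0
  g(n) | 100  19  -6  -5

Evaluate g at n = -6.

Write g(n) = an^3 + bn^2 + cn + d. Substituting each data point gives a linear system:
  -27a + 9b - 3c + d = 100
  -8a + 4b - 2c + d = 19
  -a + b - c + d = -6
  d = -5
Solving the system yields a = -5, b = -2, c = 4, d = -5.
So g(n) = -5n^3 - 2n^2 + 4n - 5.
Then g(-6) = 979.

979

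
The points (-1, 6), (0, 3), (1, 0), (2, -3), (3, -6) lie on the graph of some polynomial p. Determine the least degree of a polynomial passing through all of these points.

Forward differences of the values at u = -1, 0, 1, 2, 3:
  p  : 6  3  0  -3  -6
  Δ  : -3  -3  -3  -3
  Δ^2: 0  0  0
  Δ^3: 0  0
  Δ^4: 0
The first differences are constant (-3) and nonzero, while all higher differences vanish, so the minimal degree is 1.

1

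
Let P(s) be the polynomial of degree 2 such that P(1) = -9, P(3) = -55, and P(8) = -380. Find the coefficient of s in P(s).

1

Write P(s) = as^2 + bs + c. Substituting each data point gives a linear system:
  a + b + c = -9
  9a + 3b + c = -55
  64a + 8b + c = -380
Solving the system yields a = -6, b = 1, c = -4.
So P(s) = -6s^2 + s - 4.
The coefficient of s is 1.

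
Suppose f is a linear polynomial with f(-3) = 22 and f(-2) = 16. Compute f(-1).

10

Write f(x) = ax + b. Substituting each data point gives a linear system:
  -3a + b = 22
  -2a + b = 16
Solving the system yields a = -6, b = 4.
So f(x) = -6x + 4.
Then f(-1) = 10.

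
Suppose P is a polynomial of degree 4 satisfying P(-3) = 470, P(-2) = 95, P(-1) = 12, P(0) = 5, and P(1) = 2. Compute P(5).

Using the Lagrange interpolation formula with nodes -3, -2, -1, 0, 1:
  L_0(u) = (u + 2)(u + 1)u(u - 1) / 24
  L_1(u) = (u + 3)(u + 1)u(u - 1) / -6
  L_2(u) = (u + 3)(u + 2)u(u - 1) / 4
  L_3(u) = (u + 3)(u + 2)(u + 1)(u - 1) / -6
  L_4(u) = (u + 3)(u + 2)(u + 1)u / 24
Then P(u) = 470·L_0(u) + 95·L_1(u) + 12·L_2(u) + 5·L_3(u) + 2·L_4(u).
Expanding and collecting terms gives P(u) = 6u^4 - 4u^2 - 5u + 5.
Evaluating at u = 5: P(5) = 3630.

3630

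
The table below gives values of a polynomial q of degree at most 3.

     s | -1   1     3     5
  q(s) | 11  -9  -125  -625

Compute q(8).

-2725

Write q(s) = as^3 + bs^2 + cs + d. Substituting each data point gives a linear system:
  -a + b - c + d = 11
  a + b + c + d = -9
  27a + 9b + 3c + d = -125
  125a + 25b + 5c + d = -625
Solving the system yields a = -6, b = 6, c = -4, d = -5.
So q(s) = -6s^3 + 6s^2 - 4s - 5.
Then q(8) = -2725.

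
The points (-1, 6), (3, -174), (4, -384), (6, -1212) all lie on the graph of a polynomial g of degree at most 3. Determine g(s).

Write g(s) = as^3 + bs^2 + cs + d. Substituting each data point gives a linear system:
  -a + b - c + d = 6
  27a + 9b + 3c + d = -174
  64a + 16b + 4c + d = -384
  216a + 36b + 6c + d = -1212
Solving the system yields a = -5, b = -3, c = -4, d = 0.
So g(s) = -5s³ - 3s² - 4s.
Check: g(-1) = 6. ✓

g(s) = -5s^3 - 3s^2 - 4s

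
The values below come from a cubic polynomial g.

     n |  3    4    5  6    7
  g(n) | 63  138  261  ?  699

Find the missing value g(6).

The 4 known points determine the degree-3 polynomial uniquely.
Write g(n) = an^3 + bn^2 + cn + d. Substituting each data point gives a linear system:
  27a + 9b + 3c + d = 63
  64a + 16b + 4c + d = 138
  125a + 25b + 5c + d = 261
  343a + 49b + 7c + d = 699
Solving the system yields a = 2, b = 0, c = 1, d = 6.
So g(n) = 2n^3 + n + 6.
Then g(6) = 444.

444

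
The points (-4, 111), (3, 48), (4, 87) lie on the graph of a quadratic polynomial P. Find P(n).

Using the Lagrange interpolation formula with nodes -4, 3, 4:
  L_0(n) = (n - 3)(n - 4) / 56
  L_1(n) = (n + 4)(n - 4) / -7
  L_2(n) = (n + 4)(n - 3) / 8
Then P(n) = 111·L_0(n) + 48·L_1(n) + 87·L_2(n).
Expanding and collecting terms gives P(n) = 6n^2 - 3n + 3.
Check: P(4) = 87. ✓

P(n) = 6n^2 - 3n + 3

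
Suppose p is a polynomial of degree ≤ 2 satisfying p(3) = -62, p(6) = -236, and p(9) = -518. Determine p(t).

Write p(t) = at^2 + bt + c. Substituting each data point gives a linear system:
  9a + 3b + c = -62
  36a + 6b + c = -236
  81a + 9b + c = -518
Solving the system yields a = -6, b = -4, c = 4.
So p(t) = -6t^2 - 4t + 4.
Check: p(9) = -518. ✓

p(t) = -6t^2 - 4t + 4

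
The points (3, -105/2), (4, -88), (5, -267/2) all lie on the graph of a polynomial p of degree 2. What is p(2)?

Using the Lagrange interpolation formula with nodes 3, 4, 5:
  L_0(x) = (x - 4)(x - 5) / 2
  L_1(x) = (x - 3)(x - 5) / -1
  L_2(x) = (x - 3)(x - 4) / 2
Then p(x) = -105/2·L_0(x) - 88·L_1(x) - 267/2·L_2(x).
Expanding and collecting terms gives p(x) = -5x^2 - (1/2)x - 6.
Evaluating at x = 2: p(2) = -27.

-27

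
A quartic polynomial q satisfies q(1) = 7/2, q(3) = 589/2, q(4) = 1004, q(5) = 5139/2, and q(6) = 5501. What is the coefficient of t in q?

Write q(t) = at^4 + bt^3 + ct^2 + dt + e. Substituting each data point gives a linear system:
  a + b + c + d + e = 7/2
  81a + 27b + 9c + 3d + e = 589/2
  256a + 64b + 16c + 4d + e = 1004
  625a + 125b + 25c + 5d + e = 5139/2
  1296a + 216b + 36c + 6d + e = 5501
Solving the system yields a = 5, b = -5, c = 3, d = -3/2, e = 2.
So q(t) = 5t^4 - 5t^3 + 3t^2 - (3/2)t + 2.
The coefficient of t is -3/2.

-3/2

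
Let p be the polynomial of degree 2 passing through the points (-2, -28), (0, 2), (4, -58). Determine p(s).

Write p(s) = as^2 + bs + c. Substituting each data point gives a linear system:
  4a - 2b + c = -28
  c = 2
  16a + 4b + c = -58
Solving the system yields a = -5, b = 5, c = 2.
So p(s) = -5s² + 5s + 2.
Check: p(-2) = -28. ✓

p(s) = -5s^2 + 5s + 2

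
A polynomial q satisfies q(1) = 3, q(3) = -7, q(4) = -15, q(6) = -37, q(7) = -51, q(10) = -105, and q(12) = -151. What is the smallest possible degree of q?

Divided differences on the nodes 1, 3, 4, 6, 7, 10, 12:
  order 0: 3  -7  -15  -37  -51  -105  -151
  order 1: -5  -8  -11  -14  -18  -23
  order 2: -1  -1  -1  -1  -1
  order 3: 0  0  0  0
  order 4: 0  0  0
  order 5: 0  0
  order 6: 0
The order-2 divided differences are all -1 (nonzero) and every higher order vanishes, so the data lies on a polynomial of degree exactly 2.

2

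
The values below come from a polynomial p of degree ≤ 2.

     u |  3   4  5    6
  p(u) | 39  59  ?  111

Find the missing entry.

83

On equispaced nodes a degree-2 polynomial has vanishing third forward difference, so
  - p(3) + 3·p(4) - 3·p(5) + p(6) = 0.
Substituting the known values and solving for p(5):
  -3·p(5) = -249
  p(5) = 83.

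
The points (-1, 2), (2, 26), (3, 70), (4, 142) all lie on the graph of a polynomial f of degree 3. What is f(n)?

f(n) = n^3 + 5n^2 - 2

Write f(n) = an^3 + bn^2 + cn + d. Substituting each data point gives a linear system:
  -a + b - c + d = 2
  8a + 4b + 2c + d = 26
  27a + 9b + 3c + d = 70
  64a + 16b + 4c + d = 142
Solving the system yields a = 1, b = 5, c = 0, d = -2.
So f(n) = n^3 + 5n^2 - 2.
Check: f(2) = 26. ✓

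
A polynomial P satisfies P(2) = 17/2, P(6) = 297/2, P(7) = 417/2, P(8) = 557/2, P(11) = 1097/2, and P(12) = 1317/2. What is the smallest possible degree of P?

2

Divided differences on the nodes 2, 6, 7, 8, 11, 12:
  order 0: 17/2  297/2  417/2  557/2  1097/2  1317/2
  order 1: 35  60  70  90  110
  order 2: 5  5  5  5
  order 3: 0  0  0
  order 4: 0  0
  order 5: 0
The order-2 divided differences are all 5 (nonzero) and every higher order vanishes, so the data lies on a polynomial of degree exactly 2.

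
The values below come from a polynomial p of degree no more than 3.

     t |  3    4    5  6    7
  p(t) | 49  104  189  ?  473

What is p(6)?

310

The 4 known points determine the degree-3 polynomial uniquely.
Write p(t) = at^3 + bt^2 + ct + d. Substituting each data point gives a linear system:
  27a + 9b + 3c + d = 49
  64a + 16b + 4c + d = 104
  125a + 25b + 5c + d = 189
  343a + 49b + 7c + d = 473
Solving the system yields a = 1, b = 3, c = -3, d = 4.
So p(t) = t^3 + 3t^2 - 3t + 4.
Then p(6) = 310.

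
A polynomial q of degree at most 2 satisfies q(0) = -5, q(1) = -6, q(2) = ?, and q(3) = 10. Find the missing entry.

The 3 known points determine the degree-2 polynomial uniquely.
Write q(x) = ax^2 + bx + c. Substituting each data point gives a linear system:
  c = -5
  a + b + c = -6
  9a + 3b + c = 10
Solving the system yields a = 3, b = -4, c = -5.
So q(x) = 3x^2 - 4x - 5.
Then q(2) = -1.

-1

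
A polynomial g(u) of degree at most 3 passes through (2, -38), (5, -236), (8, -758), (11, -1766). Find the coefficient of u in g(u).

-6

Write g(u) = au^3 + bu^2 + cu + d. Substituting each data point gives a linear system:
  8a + 4b + 2c + d = -38
  125a + 25b + 5c + d = -236
  512a + 64b + 8c + d = -758
  1331a + 121b + 11c + d = -1766
Solving the system yields a = -1, b = -3, c = -6, d = -6.
So g(u) = -u^3 - 3u^2 - 6u - 6.
The coefficient of u is -6.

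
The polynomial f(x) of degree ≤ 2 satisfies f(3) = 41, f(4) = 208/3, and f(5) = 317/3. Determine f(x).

f(x) = 4x^2 + (1/3)x + 4

Write f(x) = ax^2 + bx + c. Substituting each data point gives a linear system:
  9a + 3b + c = 41
  16a + 4b + c = 208/3
  25a + 5b + c = 317/3
Solving the system yields a = 4, b = 1/3, c = 4.
So f(x) = 4x^2 + (1/3)x + 4.
Check: f(5) = 317/3. ✓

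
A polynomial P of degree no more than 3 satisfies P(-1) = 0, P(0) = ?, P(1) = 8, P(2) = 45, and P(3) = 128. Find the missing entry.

-1

The 4 known points determine the degree-3 polynomial uniquely.
Write P(t) = at^3 + bt^2 + ct + d. Substituting each data point gives a linear system:
  -a + b - c + d = 0
  a + b + c + d = 8
  8a + 4b + 2c + d = 45
  27a + 9b + 3c + d = 128
Solving the system yields a = 3, b = 5, c = 1, d = -1.
So P(t) = 3t^3 + 5t^2 + t - 1.
Then P(0) = -1.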